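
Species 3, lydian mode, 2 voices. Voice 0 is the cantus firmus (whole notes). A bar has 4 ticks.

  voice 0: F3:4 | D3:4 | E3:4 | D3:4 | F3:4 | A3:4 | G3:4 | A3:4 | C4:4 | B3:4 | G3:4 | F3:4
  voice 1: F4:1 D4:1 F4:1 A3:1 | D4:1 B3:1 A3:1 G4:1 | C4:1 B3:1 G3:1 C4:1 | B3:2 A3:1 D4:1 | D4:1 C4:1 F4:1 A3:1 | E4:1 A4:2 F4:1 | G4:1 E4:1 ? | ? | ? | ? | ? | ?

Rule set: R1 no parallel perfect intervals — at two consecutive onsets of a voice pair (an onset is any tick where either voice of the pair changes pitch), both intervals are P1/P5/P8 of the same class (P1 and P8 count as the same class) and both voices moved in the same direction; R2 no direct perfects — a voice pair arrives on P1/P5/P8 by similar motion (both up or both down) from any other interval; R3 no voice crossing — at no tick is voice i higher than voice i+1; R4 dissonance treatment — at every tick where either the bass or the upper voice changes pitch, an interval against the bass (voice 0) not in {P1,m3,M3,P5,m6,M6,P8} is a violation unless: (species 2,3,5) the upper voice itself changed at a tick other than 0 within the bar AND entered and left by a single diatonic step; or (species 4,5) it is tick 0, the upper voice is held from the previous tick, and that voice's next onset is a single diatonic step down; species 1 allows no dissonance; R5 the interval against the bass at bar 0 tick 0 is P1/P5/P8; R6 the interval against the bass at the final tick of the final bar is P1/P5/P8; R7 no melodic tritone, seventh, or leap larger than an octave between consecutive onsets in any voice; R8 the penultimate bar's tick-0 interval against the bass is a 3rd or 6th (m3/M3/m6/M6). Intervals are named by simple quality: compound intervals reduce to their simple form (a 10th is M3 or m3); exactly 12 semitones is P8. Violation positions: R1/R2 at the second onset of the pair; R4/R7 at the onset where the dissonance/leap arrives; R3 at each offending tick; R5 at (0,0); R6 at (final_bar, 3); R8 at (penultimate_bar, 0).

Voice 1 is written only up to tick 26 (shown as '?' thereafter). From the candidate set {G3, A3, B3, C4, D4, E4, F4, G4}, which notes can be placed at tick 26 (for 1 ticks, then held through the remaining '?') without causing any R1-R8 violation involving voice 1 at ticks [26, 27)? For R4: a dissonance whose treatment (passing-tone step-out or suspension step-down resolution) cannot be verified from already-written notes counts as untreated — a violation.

G3: legal
A3: violates R4
B3: legal
C4: violates R4
D4: legal
E4: legal
F4: violates R4
G4: legal

{B3, D4, E4, G3, G4}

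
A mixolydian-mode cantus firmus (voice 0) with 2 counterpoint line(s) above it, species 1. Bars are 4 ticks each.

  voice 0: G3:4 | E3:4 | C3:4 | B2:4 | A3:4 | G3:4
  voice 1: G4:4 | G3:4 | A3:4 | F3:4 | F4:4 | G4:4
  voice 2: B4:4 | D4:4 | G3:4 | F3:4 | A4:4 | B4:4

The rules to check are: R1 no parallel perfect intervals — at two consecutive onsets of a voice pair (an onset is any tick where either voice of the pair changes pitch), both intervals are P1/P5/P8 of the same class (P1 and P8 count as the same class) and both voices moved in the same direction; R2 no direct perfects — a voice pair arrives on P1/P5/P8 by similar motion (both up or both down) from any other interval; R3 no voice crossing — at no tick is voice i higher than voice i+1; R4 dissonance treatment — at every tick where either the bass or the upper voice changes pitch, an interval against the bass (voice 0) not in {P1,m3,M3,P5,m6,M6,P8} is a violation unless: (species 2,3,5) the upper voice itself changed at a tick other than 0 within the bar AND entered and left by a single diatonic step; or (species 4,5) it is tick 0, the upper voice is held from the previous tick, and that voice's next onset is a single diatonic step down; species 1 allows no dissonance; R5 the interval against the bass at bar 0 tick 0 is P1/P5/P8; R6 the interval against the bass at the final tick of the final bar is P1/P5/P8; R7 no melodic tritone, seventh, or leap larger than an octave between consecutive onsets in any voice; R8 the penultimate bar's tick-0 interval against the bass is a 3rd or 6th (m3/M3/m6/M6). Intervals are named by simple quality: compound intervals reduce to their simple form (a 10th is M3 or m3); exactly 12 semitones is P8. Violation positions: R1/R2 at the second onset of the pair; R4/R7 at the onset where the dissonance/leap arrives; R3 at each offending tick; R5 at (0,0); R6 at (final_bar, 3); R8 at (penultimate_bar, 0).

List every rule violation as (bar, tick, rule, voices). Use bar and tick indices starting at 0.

bar 0: v0=G3 v1=G4 v2=B4 downbeat M3
bar 1: v0=E3 v1=G3 v2=D4 downbeat m7
bar 2: v0=C3 v1=A3 v2=G3 downbeat P5
bar 3: v0=B2 v1=F3 v2=F3 downbeat TT
bar 4: v0=A3 v1=F4 v2=A4 downbeat P8
bar 5: v0=G3 v1=G4 v2=B4 downbeat M3
  -> R5 @ bar 0 tick 0 v(0, 2): opens on M3
  -> R2 @ bar 1 tick 0 v(1, 2): G4/B4 M3 -> G3/D4 P5 similar
  -> R4 @ bar 1 tick 0 v(0, 2): E3/D4 m7 untreated
  -> R2 @ bar 2 tick 0 v(0, 2): E3/D4 m7 -> C3/G3 P5 similar
  -> R3 @ bar 2 tick 0 v(1, 2): A3 above G3
  -> R3 @ bar 2 tick 1 v(1, 2): A3 above G3
  -> R3 @ bar 2 tick 2 v(1, 2): A3 above G3
  -> R3 @ bar 2 tick 3 v(1, 2): A3 above G3
  -> R2 @ bar 3 tick 0 v(1, 2): A3/G3 M2 -> F3/F3 P1 similar
  -> R4 @ bar 3 tick 0 v(0, 1): B2/F3 TT untreated
  -> R4 @ bar 3 tick 0 v(0, 2): B2/F3 TT untreated
  -> R2 @ bar 4 tick 0 v(0, 2): B2/F3 TT -> A3/A4 P8 similar
  -> R7 @ bar 4 tick 0 v(0,): B2->A3 leap 10st
  -> R7 @ bar 4 tick 0 v(2,): F3->A4 leap 16st
  -> R8 @ bar 4 tick 0 v(0, 2): penult P8 not 3rd/6th
  -> R6 @ bar 5 tick 3 v(0, 2): closes on M3

(0, 0, R5, (0, 2))
(1, 0, R2, (1, 2))
(1, 0, R4, (0, 2))
(2, 0, R2, (0, 2))
(2, 0, R3, (1, 2))
(2, 1, R3, (1, 2))
(2, 2, R3, (1, 2))
(2, 3, R3, (1, 2))
(3, 0, R2, (1, 2))
(3, 0, R4, (0, 1))
(3, 0, R4, (0, 2))
(4, 0, R2, (0, 2))
(4, 0, R7, (0,))
(4, 0, R7, (2,))
(4, 0, R8, (0, 2))
(5, 3, R6, (0, 2))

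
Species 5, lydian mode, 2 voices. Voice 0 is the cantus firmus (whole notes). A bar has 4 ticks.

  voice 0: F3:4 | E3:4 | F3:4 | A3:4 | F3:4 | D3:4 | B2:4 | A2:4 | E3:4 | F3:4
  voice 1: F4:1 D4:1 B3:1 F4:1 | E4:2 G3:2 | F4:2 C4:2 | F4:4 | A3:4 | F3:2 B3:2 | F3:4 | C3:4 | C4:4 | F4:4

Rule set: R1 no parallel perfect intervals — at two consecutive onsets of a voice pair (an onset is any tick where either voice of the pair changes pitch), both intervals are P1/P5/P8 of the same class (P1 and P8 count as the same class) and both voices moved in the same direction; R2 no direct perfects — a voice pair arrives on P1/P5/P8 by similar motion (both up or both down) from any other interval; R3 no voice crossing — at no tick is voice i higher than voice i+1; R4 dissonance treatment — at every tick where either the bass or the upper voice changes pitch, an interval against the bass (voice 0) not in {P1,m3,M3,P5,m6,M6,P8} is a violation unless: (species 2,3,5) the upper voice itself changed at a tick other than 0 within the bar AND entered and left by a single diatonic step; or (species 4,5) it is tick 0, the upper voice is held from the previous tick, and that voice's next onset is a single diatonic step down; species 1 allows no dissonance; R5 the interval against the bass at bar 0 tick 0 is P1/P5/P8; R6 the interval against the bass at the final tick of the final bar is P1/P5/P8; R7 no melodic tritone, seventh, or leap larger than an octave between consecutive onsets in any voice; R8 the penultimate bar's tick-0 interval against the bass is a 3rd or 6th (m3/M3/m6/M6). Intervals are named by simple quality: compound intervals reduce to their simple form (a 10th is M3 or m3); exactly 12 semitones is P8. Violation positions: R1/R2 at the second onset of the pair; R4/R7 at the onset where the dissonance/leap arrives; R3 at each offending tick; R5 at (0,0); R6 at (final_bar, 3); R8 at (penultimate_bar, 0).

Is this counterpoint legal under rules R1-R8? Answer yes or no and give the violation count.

bar 0: v0=F3 v1=F4 (P8)
bar 1: v0=E3 v1=E4 (P8)
bar 2: v0=F3 v1=F4 (P8)
bar 3: v0=A3 v1=F4 (m6)
bar 4: v0=F3 v1=A3 (M3)
bar 5: v0=D3 v1=F3 (m3)
bar 6: v0=B2 v1=F3 (TT)
bar 7: v0=A2 v1=C3 (m3)
bar 8: v0=E3 v1=C4 (m6)
bar 9: v0=F3 v1=F4 (P8)
  R4 @ bar0.2: F3/B3 TT untreated
  R7 @ bar0.3: B3->F4 leap 6st
  R1 @ bar1.0: F3/F4 P8 -> E3/E4 P8 similar
  R2 @ bar2.0: E3/G3 m3 -> F3/F4 P8 similar
  R7 @ bar2.0: G3->F4 leap 10st
  R7 @ bar5.2: F3->B3 leap 6st
  R4 @ bar6.0: B2/F3 TT untreated
  R7 @ bar6.0: B3->F3 leap 6st
  R2 @ bar9.0: E3/C4 m6 -> F3/F4 P8 similar

No (9 violations)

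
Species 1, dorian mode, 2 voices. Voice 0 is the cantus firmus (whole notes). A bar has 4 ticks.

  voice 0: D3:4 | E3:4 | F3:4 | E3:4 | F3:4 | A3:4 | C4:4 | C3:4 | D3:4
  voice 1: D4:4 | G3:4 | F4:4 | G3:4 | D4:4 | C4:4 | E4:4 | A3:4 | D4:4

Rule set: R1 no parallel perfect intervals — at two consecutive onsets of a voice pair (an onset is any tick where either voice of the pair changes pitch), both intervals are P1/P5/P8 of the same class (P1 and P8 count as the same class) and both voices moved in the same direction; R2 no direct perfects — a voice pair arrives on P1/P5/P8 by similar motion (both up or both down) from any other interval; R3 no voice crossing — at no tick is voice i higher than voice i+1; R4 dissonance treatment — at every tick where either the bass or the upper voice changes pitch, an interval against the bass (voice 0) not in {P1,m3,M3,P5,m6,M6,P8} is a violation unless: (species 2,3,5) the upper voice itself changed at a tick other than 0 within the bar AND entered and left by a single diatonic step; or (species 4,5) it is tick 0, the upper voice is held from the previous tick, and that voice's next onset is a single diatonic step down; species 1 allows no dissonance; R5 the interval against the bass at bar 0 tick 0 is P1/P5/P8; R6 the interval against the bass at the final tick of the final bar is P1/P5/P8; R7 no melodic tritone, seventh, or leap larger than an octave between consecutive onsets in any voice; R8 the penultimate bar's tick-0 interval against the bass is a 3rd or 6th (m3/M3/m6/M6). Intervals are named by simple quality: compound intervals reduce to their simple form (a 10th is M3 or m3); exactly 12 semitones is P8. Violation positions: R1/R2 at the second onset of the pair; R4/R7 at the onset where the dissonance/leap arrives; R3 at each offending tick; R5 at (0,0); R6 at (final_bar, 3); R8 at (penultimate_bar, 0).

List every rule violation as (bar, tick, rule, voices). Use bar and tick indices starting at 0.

(2, 0, R2, (0, 1))
(2, 0, R7, (1,))
(3, 0, R7, (1,))
(8, 0, R2, (0, 1))

bar 0: v0=D3 v1=D4 downbeat P8
bar 1: v0=E3 v1=G3 downbeat m3
bar 2: v0=F3 v1=F4 downbeat P8
bar 3: v0=E3 v1=G3 downbeat m3
bar 4: v0=F3 v1=D4 downbeat M6
bar 5: v0=A3 v1=C4 downbeat m3
bar 6: v0=C4 v1=E4 downbeat M3
bar 7: v0=C3 v1=A3 downbeat M6
bar 8: v0=D3 v1=D4 downbeat P8
  -> R2 @ bar 2 tick 0 v(0, 1): E3/G3 m3 -> F3/F4 P8 similar
  -> R7 @ bar 2 tick 0 v(1,): G3->F4 leap 10st
  -> R7 @ bar 3 tick 0 v(1,): F4->G3 leap 10st
  -> R2 @ bar 8 tick 0 v(0, 1): C3/A3 M6 -> D3/D4 P8 similar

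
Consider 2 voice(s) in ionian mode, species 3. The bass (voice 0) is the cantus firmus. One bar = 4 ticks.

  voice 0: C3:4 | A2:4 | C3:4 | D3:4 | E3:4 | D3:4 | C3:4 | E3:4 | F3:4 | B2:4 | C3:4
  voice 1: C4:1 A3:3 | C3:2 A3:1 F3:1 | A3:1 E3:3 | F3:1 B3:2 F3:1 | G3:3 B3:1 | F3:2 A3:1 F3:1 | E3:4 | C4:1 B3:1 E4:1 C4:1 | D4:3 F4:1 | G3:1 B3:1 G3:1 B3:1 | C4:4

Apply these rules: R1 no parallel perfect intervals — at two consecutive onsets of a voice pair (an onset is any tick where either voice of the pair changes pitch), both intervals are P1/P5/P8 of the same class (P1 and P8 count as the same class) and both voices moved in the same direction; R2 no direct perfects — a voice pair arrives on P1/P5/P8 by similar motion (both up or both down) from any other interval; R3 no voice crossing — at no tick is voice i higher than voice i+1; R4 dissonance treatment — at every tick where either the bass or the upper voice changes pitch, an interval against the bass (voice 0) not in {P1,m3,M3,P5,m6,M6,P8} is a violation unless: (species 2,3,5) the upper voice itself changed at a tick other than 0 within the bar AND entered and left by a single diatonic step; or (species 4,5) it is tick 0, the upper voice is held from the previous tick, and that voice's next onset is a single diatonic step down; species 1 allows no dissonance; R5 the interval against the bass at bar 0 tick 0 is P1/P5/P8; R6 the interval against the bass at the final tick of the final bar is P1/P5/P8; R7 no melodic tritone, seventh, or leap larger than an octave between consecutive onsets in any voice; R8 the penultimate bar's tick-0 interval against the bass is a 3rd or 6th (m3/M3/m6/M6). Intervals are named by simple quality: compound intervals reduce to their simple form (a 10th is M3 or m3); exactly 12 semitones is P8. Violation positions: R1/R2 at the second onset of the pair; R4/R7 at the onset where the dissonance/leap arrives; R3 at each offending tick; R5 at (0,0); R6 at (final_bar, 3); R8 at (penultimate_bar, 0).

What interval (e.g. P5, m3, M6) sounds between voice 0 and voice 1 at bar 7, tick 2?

P8

voice 0=E3 voice 1=E4 -> P8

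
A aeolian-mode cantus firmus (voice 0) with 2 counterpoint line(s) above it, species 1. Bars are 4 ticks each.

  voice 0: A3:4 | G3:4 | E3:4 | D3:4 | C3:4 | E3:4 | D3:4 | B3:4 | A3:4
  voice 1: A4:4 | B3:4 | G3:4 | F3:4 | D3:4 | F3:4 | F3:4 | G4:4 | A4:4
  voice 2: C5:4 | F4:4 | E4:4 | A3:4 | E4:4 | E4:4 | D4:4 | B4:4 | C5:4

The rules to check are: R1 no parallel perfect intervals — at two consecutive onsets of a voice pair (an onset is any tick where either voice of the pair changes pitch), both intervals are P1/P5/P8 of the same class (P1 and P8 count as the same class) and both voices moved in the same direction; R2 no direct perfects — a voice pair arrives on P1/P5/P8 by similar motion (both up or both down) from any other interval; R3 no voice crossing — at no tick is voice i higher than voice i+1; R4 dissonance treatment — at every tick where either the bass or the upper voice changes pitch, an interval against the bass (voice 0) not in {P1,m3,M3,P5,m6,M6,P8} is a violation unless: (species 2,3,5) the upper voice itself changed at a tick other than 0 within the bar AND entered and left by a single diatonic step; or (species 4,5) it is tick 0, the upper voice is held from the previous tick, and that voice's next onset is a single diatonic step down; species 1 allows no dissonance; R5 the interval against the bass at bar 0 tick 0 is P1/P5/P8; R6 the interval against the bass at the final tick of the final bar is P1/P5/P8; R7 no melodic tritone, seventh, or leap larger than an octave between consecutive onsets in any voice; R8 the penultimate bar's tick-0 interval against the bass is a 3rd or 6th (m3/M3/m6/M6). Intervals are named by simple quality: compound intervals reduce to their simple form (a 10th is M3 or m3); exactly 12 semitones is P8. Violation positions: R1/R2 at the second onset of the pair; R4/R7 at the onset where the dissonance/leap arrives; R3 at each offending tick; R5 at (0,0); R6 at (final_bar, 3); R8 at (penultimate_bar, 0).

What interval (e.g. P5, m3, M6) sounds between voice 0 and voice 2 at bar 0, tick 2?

m3

voice 0=A3 voice 2=C5 -> m3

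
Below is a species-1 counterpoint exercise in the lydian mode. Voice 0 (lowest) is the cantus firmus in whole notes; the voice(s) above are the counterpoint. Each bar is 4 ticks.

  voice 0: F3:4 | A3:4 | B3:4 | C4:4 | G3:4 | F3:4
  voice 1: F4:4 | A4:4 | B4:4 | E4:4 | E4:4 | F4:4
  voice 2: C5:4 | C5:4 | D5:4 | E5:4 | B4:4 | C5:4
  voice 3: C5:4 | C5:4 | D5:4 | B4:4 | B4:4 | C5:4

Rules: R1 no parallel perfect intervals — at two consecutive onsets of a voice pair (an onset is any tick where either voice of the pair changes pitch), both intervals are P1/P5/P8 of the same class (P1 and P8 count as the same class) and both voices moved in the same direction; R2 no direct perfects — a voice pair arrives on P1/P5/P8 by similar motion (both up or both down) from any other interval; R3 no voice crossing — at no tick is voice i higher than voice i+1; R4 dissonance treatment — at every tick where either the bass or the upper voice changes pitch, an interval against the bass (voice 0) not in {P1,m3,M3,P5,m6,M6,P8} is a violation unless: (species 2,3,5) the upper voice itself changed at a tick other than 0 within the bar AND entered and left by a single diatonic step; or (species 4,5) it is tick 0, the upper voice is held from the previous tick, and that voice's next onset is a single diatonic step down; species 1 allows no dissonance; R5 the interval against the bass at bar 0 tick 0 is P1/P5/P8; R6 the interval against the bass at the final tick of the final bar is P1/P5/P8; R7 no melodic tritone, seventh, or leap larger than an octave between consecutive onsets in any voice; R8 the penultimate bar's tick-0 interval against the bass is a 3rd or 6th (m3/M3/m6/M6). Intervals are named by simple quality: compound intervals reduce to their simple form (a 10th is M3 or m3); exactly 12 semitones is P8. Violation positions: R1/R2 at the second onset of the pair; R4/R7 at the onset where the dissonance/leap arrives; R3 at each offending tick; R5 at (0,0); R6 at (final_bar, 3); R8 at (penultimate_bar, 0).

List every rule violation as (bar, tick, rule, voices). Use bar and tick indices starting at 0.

bar 0: v0=F3 v1=F4 v2=C5 v3=C5 downbeat P5
bar 1: v0=A3 v1=A4 v2=C5 v3=C5 downbeat m3
bar 2: v0=B3 v1=B4 v2=D5 v3=D5 downbeat m3
bar 3: v0=C4 v1=E4 v2=E5 v3=B4 downbeat M7
bar 4: v0=G3 v1=E4 v2=B4 v3=B4 downbeat M3
bar 5: v0=F3 v1=F4 v2=C5 v3=C5 downbeat P5
  -> R1 @ bar 1 tick 0 v(0, 1): F3/F4 P8 -> A3/A4 P8 similar
  -> R1 @ bar 2 tick 0 v(0, 1): A3/A4 P8 -> B3/B4 P8 similar
  -> R1 @ bar 2 tick 0 v(2, 3): C5/C5 P1 -> D5/D5 P1 similar
  -> R2 @ bar 3 tick 0 v(1, 3): B4/D5 m3 -> E4/B4 P5 similar
  -> R3 @ bar 3 tick 0 v(2, 3): E5 above B4
  -> R4 @ bar 3 tick 0 v(0, 3): C4/B4 M7 untreated
  -> R3 @ bar 3 tick 1 v(2, 3): E5 above B4
  -> R3 @ bar 3 tick 2 v(2, 3): E5 above B4
  -> R3 @ bar 3 tick 3 v(2, 3): E5 above B4
  -> R1 @ bar 5 tick 0 v(1, 2): E4/B4 P5 -> F4/C5 P5 similar
  -> R1 @ bar 5 tick 0 v(1, 3): E4/B4 P5 -> F4/C5 P5 similar
  -> R1 @ bar 5 tick 0 v(2, 3): B4/B4 P1 -> C5/C5 P1 similar

(1, 0, R1, (0, 1))
(2, 0, R1, (0, 1))
(2, 0, R1, (2, 3))
(3, 0, R2, (1, 3))
(3, 0, R3, (2, 3))
(3, 0, R4, (0, 3))
(3, 1, R3, (2, 3))
(3, 2, R3, (2, 3))
(3, 3, R3, (2, 3))
(5, 0, R1, (1, 2))
(5, 0, R1, (1, 3))
(5, 0, R1, (2, 3))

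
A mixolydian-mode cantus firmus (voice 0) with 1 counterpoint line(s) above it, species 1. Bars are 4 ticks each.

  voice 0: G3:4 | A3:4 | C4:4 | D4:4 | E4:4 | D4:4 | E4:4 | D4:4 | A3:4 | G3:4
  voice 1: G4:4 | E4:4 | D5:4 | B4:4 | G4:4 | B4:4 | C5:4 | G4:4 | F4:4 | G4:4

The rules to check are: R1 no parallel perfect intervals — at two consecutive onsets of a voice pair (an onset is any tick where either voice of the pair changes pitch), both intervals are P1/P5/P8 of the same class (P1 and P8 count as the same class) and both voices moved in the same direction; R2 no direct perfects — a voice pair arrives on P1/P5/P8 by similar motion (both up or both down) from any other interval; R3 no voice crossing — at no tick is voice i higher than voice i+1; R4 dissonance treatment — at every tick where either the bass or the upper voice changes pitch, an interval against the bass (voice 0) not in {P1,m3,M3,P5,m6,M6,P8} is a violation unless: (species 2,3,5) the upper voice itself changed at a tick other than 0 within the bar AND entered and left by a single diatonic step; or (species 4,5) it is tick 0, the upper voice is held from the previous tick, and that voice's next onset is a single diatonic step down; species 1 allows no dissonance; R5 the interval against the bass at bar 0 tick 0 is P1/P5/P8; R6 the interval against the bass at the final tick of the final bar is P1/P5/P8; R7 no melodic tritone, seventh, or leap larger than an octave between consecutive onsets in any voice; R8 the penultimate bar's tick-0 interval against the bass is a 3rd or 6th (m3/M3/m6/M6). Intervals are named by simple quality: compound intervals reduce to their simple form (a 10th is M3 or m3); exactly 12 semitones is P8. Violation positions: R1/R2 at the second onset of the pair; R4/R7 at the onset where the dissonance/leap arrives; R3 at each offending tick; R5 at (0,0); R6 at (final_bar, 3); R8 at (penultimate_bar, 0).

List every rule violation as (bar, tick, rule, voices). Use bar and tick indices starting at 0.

(2, 0, R4, (0, 1))
(2, 0, R7, (1,))
(7, 0, R4, (0, 1))

bar 0: v0=G3 v1=G4 downbeat P8
bar 1: v0=A3 v1=E4 downbeat P5
bar 2: v0=C4 v1=D5 downbeat M2
bar 3: v0=D4 v1=B4 downbeat M6
bar 4: v0=E4 v1=G4 downbeat m3
bar 5: v0=D4 v1=B4 downbeat M6
bar 6: v0=E4 v1=C5 downbeat m6
bar 7: v0=D4 v1=G4 downbeat P4
bar 8: v0=A3 v1=F4 downbeat m6
bar 9: v0=G3 v1=G4 downbeat P8
  -> R4 @ bar 2 tick 0 v(0, 1): C4/D5 M2 untreated
  -> R7 @ bar 2 tick 0 v(1,): E4->D5 leap 10st
  -> R4 @ bar 7 tick 0 v(0, 1): D4/G4 P4 untreated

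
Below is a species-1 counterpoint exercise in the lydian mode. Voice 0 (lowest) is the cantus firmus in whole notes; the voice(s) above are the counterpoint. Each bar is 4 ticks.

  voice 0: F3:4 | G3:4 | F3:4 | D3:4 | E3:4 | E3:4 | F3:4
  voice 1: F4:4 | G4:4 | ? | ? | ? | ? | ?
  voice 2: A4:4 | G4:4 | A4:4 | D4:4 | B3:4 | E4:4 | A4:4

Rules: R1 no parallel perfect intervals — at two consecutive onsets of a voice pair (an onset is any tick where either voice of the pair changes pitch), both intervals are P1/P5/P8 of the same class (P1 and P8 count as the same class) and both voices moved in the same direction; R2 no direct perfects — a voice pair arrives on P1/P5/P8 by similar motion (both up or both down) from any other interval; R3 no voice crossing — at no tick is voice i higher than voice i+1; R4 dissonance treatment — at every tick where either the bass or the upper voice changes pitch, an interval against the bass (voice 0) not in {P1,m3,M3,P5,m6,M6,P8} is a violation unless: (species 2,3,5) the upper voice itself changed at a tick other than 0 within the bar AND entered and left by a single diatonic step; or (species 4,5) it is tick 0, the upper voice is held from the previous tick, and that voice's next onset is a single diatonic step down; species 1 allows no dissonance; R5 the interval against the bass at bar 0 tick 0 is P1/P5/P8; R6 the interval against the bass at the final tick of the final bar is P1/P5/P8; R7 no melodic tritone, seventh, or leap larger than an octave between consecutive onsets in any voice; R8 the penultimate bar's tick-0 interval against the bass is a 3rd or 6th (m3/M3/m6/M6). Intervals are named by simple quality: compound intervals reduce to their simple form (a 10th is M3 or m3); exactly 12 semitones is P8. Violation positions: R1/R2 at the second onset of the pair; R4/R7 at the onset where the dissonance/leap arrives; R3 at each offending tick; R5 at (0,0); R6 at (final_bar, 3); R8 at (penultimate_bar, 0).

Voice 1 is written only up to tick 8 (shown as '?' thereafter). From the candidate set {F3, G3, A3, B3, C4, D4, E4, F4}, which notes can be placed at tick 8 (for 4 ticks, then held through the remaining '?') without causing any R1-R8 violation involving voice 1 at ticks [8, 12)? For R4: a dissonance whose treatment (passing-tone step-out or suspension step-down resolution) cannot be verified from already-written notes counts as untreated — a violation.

F3: violates R1,R7
G3: violates R4
A3: violates R7
B3: violates R4
C4: violates R2
D4: legal
E4: violates R4
F4: violates R1

{D4}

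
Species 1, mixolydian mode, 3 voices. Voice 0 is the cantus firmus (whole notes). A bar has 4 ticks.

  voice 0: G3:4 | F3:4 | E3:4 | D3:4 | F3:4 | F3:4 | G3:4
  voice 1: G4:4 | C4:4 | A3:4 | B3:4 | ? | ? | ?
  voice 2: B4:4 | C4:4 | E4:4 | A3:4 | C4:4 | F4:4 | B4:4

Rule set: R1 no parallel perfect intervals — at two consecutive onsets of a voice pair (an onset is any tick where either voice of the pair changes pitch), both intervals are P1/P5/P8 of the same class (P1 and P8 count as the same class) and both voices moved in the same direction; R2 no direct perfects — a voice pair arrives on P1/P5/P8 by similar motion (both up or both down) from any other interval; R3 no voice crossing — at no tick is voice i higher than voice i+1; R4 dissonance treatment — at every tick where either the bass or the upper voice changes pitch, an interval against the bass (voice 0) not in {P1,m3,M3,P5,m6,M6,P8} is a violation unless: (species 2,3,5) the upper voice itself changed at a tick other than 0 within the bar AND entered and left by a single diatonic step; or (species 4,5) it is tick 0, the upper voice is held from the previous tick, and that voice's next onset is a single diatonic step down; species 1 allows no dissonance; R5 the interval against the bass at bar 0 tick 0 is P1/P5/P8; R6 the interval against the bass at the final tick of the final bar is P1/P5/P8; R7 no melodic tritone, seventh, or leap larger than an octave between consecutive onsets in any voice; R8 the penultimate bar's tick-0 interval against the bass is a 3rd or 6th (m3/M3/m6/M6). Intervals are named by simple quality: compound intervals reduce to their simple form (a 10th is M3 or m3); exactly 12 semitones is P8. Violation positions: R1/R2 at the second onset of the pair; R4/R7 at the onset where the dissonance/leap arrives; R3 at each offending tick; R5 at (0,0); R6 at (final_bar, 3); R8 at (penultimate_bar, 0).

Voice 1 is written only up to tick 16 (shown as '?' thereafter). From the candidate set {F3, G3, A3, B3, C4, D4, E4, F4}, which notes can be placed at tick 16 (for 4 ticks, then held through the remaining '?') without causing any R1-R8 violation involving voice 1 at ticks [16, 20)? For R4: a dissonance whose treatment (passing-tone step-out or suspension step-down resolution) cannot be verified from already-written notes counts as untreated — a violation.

{A3}

F3: violates R7
G3: violates R4
A3: legal
B3: violates R4
C4: violates R2
D4: violates R3
E4: violates R3,R4
F4: violates R2,R3,R7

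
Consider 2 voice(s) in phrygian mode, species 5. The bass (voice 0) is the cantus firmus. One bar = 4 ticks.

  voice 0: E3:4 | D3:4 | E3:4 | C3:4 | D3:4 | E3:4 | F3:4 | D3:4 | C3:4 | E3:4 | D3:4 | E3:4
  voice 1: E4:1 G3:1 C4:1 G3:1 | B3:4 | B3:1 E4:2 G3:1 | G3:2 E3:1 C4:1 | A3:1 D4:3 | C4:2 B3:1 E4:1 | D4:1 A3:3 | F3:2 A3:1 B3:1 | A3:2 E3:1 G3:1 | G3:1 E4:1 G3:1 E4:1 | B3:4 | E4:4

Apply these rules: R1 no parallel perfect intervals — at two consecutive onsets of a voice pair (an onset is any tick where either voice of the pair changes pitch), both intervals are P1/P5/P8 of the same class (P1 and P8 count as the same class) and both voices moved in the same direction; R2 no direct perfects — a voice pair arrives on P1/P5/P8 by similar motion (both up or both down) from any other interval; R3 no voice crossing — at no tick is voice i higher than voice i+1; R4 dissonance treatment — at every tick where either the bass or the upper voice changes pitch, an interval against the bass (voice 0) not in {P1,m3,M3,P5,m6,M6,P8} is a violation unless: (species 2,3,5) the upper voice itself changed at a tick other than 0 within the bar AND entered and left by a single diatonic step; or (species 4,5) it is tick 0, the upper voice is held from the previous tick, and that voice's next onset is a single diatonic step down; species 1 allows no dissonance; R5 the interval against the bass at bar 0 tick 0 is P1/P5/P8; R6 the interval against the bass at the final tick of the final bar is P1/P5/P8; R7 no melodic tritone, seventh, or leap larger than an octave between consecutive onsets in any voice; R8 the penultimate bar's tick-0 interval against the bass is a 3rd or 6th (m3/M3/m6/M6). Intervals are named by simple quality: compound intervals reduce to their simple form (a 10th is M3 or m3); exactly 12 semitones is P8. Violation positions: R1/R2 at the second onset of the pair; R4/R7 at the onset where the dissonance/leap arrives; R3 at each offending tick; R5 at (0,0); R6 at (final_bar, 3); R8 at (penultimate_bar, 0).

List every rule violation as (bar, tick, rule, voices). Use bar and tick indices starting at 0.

bar 0: v0=E3 v1=E4 downbeat P8
bar 1: v0=D3 v1=B3 downbeat M6
bar 2: v0=E3 v1=B3 downbeat P5
bar 3: v0=C3 v1=G3 downbeat P5
bar 4: v0=D3 v1=A3 downbeat P5
bar 5: v0=E3 v1=C4 downbeat m6
bar 6: v0=F3 v1=D4 downbeat M6
bar 7: v0=D3 v1=F3 downbeat m3
bar 8: v0=C3 v1=A3 downbeat M6
bar 9: v0=E3 v1=G3 downbeat m3
bar 10: v0=D3 v1=B3 downbeat M6
bar 11: v0=E3 v1=E4 downbeat P8
  -> R2 @ bar 11 tick 0 v(0, 1): D3/B3 M6 -> E3/E4 P8 similar

(11, 0, R2, (0, 1))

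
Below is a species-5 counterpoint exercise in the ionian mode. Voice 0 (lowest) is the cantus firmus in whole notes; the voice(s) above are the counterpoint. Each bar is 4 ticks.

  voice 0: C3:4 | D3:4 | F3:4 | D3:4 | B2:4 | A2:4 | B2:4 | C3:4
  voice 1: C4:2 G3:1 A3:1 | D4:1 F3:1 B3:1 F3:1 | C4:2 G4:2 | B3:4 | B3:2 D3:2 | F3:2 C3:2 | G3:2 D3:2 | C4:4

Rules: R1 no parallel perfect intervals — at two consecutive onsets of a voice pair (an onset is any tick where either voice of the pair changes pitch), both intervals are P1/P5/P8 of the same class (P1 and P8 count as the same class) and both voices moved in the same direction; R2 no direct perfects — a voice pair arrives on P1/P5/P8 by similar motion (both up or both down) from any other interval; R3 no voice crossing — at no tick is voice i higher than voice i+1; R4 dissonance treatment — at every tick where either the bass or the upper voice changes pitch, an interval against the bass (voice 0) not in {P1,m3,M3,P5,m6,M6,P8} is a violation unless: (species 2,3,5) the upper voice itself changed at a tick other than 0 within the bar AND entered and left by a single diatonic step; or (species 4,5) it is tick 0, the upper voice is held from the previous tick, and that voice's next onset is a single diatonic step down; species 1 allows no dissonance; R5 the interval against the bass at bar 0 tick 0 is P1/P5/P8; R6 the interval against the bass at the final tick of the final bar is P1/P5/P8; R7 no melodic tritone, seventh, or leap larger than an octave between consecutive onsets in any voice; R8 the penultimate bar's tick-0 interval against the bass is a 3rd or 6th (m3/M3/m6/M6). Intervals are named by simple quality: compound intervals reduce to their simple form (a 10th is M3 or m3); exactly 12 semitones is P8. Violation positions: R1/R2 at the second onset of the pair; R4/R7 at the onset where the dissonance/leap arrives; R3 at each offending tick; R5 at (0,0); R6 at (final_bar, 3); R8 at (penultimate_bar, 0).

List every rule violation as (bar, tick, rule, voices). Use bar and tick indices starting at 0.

bar 0: v0=C3 v1=C4 downbeat P8
bar 1: v0=D3 v1=D4 downbeat P8
bar 2: v0=F3 v1=C4 downbeat P5
bar 3: v0=D3 v1=B3 downbeat M6
bar 4: v0=B2 v1=B3 downbeat P8
bar 5: v0=A2 v1=F3 downbeat m6
bar 6: v0=B2 v1=G3 downbeat m6
bar 7: v0=C3 v1=C4 downbeat P8
  -> R2 @ bar 1 tick 0 v(0, 1): C3/A3 M6 -> D3/D4 P8 similar
  -> R7 @ bar 1 tick 2 v(1,): F3->B3 leap 6st
  -> R7 @ bar 1 tick 3 v(1,): B3->F3 leap 6st
  -> R2 @ bar 2 tick 0 v(0, 1): D3/F3 m3 -> F3/C4 P5 similar
  -> R4 @ bar 2 tick 2 v(0, 1): F3/G4 M2 untreated
  -> R2 @ bar 7 tick 0 v(0, 1): B2/D3 m3 -> C3/C4 P8 similar
  -> R7 @ bar 7 tick 0 v(1,): D3->C4 leap 10st

(1, 0, R2, (0, 1))
(1, 2, R7, (1,))
(1, 3, R7, (1,))
(2, 0, R2, (0, 1))
(2, 2, R4, (0, 1))
(7, 0, R2, (0, 1))
(7, 0, R7, (1,))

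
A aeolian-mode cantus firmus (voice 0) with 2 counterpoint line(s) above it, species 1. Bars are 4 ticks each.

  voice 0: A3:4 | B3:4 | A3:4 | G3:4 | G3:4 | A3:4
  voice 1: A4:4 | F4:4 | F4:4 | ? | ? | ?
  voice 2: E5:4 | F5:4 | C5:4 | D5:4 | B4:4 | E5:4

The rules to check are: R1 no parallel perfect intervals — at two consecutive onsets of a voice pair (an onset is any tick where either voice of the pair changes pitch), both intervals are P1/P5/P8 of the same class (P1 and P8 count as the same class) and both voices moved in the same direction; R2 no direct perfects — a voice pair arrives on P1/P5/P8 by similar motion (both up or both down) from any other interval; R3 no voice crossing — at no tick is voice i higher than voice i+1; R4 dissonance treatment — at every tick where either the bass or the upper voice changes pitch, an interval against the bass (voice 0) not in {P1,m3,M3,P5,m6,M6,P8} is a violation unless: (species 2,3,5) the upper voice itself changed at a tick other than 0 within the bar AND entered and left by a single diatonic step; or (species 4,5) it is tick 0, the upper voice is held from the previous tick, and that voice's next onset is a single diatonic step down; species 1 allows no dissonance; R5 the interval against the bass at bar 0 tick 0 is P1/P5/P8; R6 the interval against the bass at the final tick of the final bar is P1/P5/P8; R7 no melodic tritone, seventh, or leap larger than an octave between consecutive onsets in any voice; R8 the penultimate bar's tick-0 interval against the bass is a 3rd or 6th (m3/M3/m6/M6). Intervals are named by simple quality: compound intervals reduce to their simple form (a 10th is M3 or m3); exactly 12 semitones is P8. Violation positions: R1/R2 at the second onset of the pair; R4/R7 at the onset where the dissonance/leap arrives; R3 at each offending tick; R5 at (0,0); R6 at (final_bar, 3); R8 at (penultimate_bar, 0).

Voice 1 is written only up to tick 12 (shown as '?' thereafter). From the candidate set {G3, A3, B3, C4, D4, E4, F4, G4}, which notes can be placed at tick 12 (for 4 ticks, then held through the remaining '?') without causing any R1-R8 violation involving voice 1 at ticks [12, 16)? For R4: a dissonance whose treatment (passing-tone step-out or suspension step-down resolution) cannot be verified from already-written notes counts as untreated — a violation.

G3: violates R2,R7
A3: violates R4
B3: violates R7
C4: violates R4
D4: violates R2
E4: legal
F4: violates R4
G4: violates R1

{E4}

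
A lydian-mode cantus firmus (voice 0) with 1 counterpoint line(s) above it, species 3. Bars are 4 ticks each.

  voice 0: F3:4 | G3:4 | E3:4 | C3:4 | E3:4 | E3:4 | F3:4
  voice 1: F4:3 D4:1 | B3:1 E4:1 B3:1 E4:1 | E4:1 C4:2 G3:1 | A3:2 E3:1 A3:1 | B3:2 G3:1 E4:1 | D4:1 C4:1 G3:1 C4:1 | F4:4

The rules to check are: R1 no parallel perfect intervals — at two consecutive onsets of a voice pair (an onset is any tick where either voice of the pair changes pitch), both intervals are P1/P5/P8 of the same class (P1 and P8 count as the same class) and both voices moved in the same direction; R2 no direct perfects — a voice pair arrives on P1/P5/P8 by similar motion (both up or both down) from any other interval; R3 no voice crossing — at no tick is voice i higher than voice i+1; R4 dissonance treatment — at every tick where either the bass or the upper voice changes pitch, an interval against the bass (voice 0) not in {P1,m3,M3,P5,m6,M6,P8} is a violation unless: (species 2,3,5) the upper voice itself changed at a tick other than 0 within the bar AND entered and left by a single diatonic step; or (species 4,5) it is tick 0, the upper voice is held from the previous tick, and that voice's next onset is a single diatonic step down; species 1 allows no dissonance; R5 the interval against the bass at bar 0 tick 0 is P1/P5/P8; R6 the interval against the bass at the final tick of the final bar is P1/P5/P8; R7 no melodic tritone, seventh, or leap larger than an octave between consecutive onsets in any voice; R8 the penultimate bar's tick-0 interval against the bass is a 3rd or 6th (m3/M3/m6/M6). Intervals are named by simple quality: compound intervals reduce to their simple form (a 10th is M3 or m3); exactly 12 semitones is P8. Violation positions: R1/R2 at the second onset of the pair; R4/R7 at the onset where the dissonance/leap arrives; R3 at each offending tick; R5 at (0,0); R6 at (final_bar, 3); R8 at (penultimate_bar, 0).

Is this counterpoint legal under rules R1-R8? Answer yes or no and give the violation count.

No (4 violations)

bar 0: v0=F3 v1=F4 (P8)
bar 1: v0=G3 v1=B3 (M3)
bar 2: v0=E3 v1=E4 (P8)
bar 3: v0=C3 v1=A3 (M6)
bar 4: v0=E3 v1=B3 (P5)
bar 5: v0=E3 v1=D4 (m7)
bar 6: v0=F3 v1=F4 (P8)
  R2 @ bar4.0: C3/A3 M6 -> E3/B3 P5 similar
  R4 @ bar5.0: E3/D4 m7 untreated
  R8 @ bar5.0: penult m7 not 3rd/6th
  R2 @ bar6.0: E3/C4 m6 -> F3/F4 P8 similar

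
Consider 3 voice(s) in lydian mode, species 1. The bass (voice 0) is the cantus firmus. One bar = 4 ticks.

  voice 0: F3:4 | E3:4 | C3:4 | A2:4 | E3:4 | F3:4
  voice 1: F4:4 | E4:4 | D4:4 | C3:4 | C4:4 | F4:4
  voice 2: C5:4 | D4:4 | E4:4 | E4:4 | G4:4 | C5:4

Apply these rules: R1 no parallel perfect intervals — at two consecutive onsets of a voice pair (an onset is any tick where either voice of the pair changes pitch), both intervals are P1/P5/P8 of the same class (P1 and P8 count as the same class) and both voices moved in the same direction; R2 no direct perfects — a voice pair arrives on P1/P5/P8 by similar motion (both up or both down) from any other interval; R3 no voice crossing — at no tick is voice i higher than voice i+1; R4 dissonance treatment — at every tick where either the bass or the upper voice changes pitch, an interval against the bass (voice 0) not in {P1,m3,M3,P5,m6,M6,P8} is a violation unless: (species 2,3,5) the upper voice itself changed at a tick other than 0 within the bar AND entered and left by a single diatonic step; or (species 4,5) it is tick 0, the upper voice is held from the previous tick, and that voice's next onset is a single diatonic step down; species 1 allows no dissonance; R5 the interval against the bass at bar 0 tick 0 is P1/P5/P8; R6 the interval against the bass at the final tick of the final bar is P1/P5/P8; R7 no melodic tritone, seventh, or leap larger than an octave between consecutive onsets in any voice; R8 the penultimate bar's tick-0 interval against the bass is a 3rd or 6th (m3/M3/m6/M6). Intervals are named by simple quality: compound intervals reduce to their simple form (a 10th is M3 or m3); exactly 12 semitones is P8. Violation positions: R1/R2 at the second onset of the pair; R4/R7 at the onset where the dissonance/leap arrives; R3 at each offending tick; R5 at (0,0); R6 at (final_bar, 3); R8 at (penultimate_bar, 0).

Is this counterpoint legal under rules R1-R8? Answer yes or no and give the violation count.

No (13 violations)

bar 0: v0=F3 v1=F4 v2=C5 (P5)
bar 1: v0=E3 v1=E4 v2=D4 (m7)
bar 2: v0=C3 v1=D4 v2=E4 (M3)
bar 3: v0=A2 v1=C3 v2=E4 (P5)
bar 4: v0=E3 v1=C4 v2=G4 (m3)
bar 5: v0=F3 v1=F4 v2=C5 (P5)
  R1 @ bar1.0: F3/F4 P8 -> E3/E4 P8 similar
  R3 @ bar1.0: E4 above D4
  R4 @ bar1.0: E3/D4 m7 untreated
  R7 @ bar1.0: C5->D4 leap 10st
  R3 @ bar1.1: E4 above D4
  R3 @ bar1.2: E4 above D4
  R3 @ bar1.3: E4 above D4
  R4 @ bar2.0: C3/D4 M2 untreated
  R7 @ bar3.0: D4->C3 leap 14st
  R2 @ bar4.0: C3/E4 M3 -> C4/G4 P5 similar
  R1 @ bar5.0: C4/G4 P5 -> F4/C5 P5 similar
  R2 @ bar5.0: E3/C4 m6 -> F3/F4 P8 similar
  R2 @ bar5.0: E3/G4 m3 -> F3/C5 P5 similar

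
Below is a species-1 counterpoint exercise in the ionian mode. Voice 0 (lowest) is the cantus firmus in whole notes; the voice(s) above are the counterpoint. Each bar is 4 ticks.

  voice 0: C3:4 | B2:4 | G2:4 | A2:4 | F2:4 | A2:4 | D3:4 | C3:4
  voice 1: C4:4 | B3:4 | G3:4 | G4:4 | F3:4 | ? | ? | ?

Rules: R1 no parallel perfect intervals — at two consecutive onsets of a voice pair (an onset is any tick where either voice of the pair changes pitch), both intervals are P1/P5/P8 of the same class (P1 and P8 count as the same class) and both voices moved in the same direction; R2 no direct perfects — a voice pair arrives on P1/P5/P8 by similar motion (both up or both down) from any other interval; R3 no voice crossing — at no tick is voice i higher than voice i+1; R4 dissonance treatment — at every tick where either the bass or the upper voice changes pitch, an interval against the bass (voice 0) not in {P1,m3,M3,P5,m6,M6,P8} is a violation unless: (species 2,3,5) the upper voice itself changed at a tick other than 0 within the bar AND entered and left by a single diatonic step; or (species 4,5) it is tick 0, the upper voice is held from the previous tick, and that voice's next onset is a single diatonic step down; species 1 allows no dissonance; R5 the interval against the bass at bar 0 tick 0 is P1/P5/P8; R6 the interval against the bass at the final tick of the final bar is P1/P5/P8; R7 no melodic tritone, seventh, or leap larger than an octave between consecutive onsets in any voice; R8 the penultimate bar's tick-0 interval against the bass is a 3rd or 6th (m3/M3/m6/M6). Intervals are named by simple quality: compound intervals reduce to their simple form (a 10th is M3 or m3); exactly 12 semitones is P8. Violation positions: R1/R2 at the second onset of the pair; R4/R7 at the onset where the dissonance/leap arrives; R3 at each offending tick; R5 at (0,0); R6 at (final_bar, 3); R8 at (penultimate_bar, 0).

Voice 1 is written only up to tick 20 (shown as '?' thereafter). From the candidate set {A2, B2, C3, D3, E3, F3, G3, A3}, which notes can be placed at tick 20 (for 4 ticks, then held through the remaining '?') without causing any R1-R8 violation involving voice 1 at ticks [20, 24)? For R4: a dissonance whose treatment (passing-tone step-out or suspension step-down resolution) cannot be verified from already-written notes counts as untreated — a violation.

A2: legal
B2: violates R4,R7
C3: legal
D3: violates R4
E3: legal
F3: legal
G3: violates R4
A3: violates R1

{A2, C3, E3, F3}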